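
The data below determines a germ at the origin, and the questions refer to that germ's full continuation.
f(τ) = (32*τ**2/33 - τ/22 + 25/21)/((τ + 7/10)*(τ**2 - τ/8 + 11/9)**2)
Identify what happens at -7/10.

The point is a pole of order 1.

The denominator factor τ + 7/10 vanishes at -7/10 and appears to the power 1; the numerator there equals 39211/23100, nonzero, and no other factor vanishes.
Hence a pole whose order is the multiplicity, 1.


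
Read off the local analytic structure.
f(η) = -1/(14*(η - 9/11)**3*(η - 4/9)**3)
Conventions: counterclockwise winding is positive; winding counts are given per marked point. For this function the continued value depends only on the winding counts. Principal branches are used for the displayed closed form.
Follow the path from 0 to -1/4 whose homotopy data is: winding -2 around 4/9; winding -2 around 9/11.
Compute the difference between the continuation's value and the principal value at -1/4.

The function is rational, hence single-valued: continuing it around any pole returns the same value, so the difference is 0.

Continued minus principal equals 0.


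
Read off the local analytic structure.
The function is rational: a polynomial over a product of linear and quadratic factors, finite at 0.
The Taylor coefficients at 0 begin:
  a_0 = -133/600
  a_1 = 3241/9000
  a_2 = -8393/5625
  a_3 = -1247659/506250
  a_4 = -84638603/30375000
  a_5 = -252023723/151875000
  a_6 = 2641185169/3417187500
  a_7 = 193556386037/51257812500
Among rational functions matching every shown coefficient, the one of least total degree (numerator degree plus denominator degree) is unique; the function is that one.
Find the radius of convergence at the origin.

The radius of convergence is (1/7)*sqrt(35).

No rational of total degree below 5 reproduces all 8 coefficients; solving the [2/3] Pade equations on them gives f(ω) = (-19*ω**2/4 + 3*ω/2 - 19/40)/((ω + 3)*(ω**2 - 4*ω/3 + 5/7)), whose expansion matches every shown term.
Denominator factor (ω**2 - 4*ω/3 + 5/7): discriminant -68/63, complex-conjugate roots (2/3) + ((1/21)*sqrt(119))*i and (2/3) - ((1/21)*sqrt(119))*i; poles of order 1, moduli (1/7)*sqrt(35) and (1/7)*sqrt(35).
Denominator factor (ω + 3): pole of order 1 at -3, modulus 3.
The radius of convergence is the smallest modulus among the singular points: (1/7)*sqrt(35).


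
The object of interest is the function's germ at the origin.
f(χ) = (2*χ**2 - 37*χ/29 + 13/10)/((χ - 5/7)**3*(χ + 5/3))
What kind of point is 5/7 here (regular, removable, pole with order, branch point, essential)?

The point is a pole of order 3.

The denominator factor χ - 5/7 vanishes at 5/7 and appears to the power 3; the numerator there equals 20023/14210, nonzero, and no other factor vanishes.
Hence a pole whose order is the multiplicity, 3.


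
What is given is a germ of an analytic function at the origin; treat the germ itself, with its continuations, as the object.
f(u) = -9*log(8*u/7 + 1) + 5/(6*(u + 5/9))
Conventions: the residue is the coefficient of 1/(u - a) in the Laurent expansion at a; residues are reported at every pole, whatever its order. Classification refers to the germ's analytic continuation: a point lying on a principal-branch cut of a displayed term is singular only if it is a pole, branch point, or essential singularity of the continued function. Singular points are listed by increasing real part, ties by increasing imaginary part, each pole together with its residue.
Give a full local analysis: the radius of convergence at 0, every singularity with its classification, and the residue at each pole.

Denominator factor (u + 5/9): pole of order 1 at -5/9, modulus 5/9.
Branch term (-9)*log(1 - u/(-7/8)): its argument vanishes at u = -7/8, a logarithmic branch point, modulus 7/8.
The radius of convergence is the smallest modulus among the singular points: 5/9.
The branch term is analytic at -5/9 and contributes nothing to the residue; only the rational part matters.
At the order-1 pole -5/9 set g(u) = (u - (-5/9))*(rational part) = 5/6.
Simple pole: residue = g(a) at a = -5/9, which is 5/6.
List the singular points by increasing real part (a conjugate pair: the negative imaginary part first).

Radius of convergence at 0: 5/9.
At -7/8: a logarithmic branch point.
At -5/9: a pole of order 1; residue 5/6.


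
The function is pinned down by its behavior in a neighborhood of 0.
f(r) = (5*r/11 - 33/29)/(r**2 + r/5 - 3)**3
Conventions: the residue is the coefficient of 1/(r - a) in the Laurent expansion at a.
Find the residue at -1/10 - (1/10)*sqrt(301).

The residue is (7078125/8699417419)*sqrt(301).

The factor r**2 + r/5 - 3 splits as (r - a)(r - a') with a = -1/10 - (1/10)*sqrt(301), a' = -1/10 + (1/10)*sqrt(301). At the order-3 pole a set g(r) = (r - a)^3*f(r) = [5*r/11 - 33/29] / (r - a')^3.
Order-3 pole: residue = g''(a)/2; g''(-1/10 - (1/10)*sqrt(301)) = (14156250/8699417419)*sqrt(301), so the residue is (7078125/8699417419)*sqrt(301).


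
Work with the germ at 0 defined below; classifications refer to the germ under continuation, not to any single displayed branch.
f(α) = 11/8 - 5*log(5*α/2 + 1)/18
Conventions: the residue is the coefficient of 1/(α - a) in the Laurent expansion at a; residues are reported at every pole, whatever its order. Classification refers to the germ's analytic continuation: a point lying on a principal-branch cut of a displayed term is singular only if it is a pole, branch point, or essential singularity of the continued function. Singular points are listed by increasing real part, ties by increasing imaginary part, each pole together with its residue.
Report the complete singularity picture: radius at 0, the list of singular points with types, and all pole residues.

Branch term (-5/18)*log(1 - α/(-2/5)): its argument vanishes at α = -2/5, a logarithmic branch point, modulus 2/5.
The radius of convergence is the smallest modulus among the singular points: 2/5.

Radius of convergence at 0: 2/5.
At -2/5: a logarithmic branch point.


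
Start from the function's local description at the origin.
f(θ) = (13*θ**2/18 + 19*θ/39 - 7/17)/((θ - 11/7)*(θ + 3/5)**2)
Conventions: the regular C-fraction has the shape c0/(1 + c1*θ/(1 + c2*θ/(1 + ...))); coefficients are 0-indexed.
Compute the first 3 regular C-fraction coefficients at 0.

The regular C-fraction coefficients are [1225/1683, 3884/1001, -11479595/6361992].

Taylor coefficients (expand at 0): a_0 = 1225/1683, a_1 = -679700/240669, a_2 = 279351275/47652462.
c0 = a_0 = 1225/1683. Peel one level at a time: if S = 1 + c*θ/S' with S'(0) = 1, then c is the θ-coefficient of S and S' = c*θ/(S - 1).
S_1 = c0/f = 1 + (3884/1001)*θ + (11479595/1639638)*θ^2 + ...; c1 = 3884/1001.
S_2 = c1*θ/(S_1 - 1) = 1 + (-11479595/6361992)*θ + ...; c2 = -11479595/6361992.


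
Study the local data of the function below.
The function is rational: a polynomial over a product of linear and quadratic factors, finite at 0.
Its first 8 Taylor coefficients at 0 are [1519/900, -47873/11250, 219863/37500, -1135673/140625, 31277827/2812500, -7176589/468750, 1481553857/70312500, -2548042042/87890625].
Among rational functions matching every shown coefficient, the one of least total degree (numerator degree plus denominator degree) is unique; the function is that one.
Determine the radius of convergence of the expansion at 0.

No rational of total degree below 4 reproduces all 8 coefficients; solving the [2/2] Pade equations on them gives f(w) = (-7*w**2/5 + 6*w/25 + 31/36)/(w + 5/7)**2, whose expansion matches every shown term.
Denominator factor (w + 5/7)^2: pole of order 2 at -5/7, modulus 5/7.
The radius of convergence is the smallest modulus among the singular points: 5/7.

The radius of convergence is 5/7.


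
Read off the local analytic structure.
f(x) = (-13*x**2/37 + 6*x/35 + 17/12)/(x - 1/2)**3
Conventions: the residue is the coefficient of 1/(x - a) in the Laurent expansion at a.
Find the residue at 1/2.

At the order-3 pole 1/2 set g(x) = (x - (1/2))^3*f(x) = -13*x**2/37 + 6*x/35 + 17/12.
Order-3 pole: residue = g''(a)/2; g''(1/2) = -26/37, so the residue is -13/37.

The residue is -13/37.


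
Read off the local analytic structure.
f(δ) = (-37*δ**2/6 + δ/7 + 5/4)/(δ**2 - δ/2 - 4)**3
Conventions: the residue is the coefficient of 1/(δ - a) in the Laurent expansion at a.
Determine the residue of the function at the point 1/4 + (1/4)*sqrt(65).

The residue is (1492/230685)*sqrt(65).

The factor δ**2 - δ/2 - 4 splits as (δ - a)(δ - a') with a = 1/4 + (1/4)*sqrt(65), a' = 1/4 - (1/4)*sqrt(65). At the order-3 pole a set g(δ) = (δ - a)^3*f(δ) = [-37*δ**2/6 + δ/7 + 5/4] / (δ - a')^3.
Order-3 pole: residue = g''(a)/2; g''(1/4 + (1/4)*sqrt(65)) = (2984/230685)*sqrt(65), so the residue is (1492/230685)*sqrt(65).


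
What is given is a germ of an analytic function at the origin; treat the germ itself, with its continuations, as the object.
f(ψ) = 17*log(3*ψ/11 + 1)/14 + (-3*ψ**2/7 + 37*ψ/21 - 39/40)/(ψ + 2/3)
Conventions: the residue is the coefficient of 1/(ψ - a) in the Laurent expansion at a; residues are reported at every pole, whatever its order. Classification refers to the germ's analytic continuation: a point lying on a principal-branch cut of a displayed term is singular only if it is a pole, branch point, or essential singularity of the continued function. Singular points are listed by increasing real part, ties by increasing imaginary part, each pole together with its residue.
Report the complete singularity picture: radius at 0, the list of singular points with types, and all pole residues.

Denominator factor (ψ + 2/3): pole of order 1 at -2/3, modulus 2/3.
Branch term (17/14)*log(1 - ψ/(-11/3)): its argument vanishes at ψ = -11/3, a logarithmic branch point, modulus 11/3.
The radius of convergence is the smallest modulus among the singular points: 2/3.
The branch term is analytic at -2/3 and contributes nothing to the residue; only the rational part matters.
At the order-1 pole -2/3 set g(ψ) = (ψ - (-2/3))*(rational part) = -3*ψ**2/7 + 37*ψ/21 - 39/40.
Simple pole: residue = g(a) at a = -2/3, which is -5897/2520.
List the singular points by increasing real part (a conjugate pair: the negative imaginary part first).

Radius of convergence at 0: 2/3.
At -11/3: a logarithmic branch point.
At -2/3: a pole of order 1; residue -5897/2520.


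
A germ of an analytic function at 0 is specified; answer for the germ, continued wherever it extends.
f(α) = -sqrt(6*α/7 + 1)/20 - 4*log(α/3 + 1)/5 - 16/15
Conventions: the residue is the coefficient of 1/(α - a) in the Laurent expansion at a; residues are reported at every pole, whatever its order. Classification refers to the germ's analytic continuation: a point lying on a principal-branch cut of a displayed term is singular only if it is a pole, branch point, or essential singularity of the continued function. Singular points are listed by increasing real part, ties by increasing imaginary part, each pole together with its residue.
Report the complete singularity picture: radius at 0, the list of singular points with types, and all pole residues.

Radius of convergence at 0: 7/6.
At -3: a logarithmic branch point.
At -7/6: an algebraic (square-root) branch point.

Branch term (-1/20)*sqrt(1 - α/(-7/6)): its argument vanishes at α = -7/6, a square-root branch point, modulus 7/6.
Branch term (-4/5)*log(1 - α/(-3)): its argument vanishes at α = -3, a logarithmic branch point, modulus 3.
The radius of convergence is the smallest modulus among the singular points: 7/6.
List the singular points by increasing real part (a conjugate pair: the negative imaginary part first).


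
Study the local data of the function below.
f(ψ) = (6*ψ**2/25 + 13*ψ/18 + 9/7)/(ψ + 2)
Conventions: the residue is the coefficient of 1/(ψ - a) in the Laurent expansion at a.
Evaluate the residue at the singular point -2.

The residue is 1262/1575.

At the order-1 pole -2 set g(ψ) = (ψ - (-2))*f(ψ) = 6*ψ**2/25 + 13*ψ/18 + 9/7.
Simple pole: residue = g(a) at a = -2, which is 1262/1575.


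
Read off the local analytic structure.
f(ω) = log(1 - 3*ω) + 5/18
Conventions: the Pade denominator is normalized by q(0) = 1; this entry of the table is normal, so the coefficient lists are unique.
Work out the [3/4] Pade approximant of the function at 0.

Taylor coefficients needed (expand at 0): a_0 = 5/18, a_1 = -3, a_2 = -9/2, a_3 = -9, a_4 = -81/4, a_5 = -243/5, a_6 = -243/2, a_7 = -2187/7.
Write the denominator as Q(ω) = 1 + q1*ω + q2*ω^2 + q3*ω^3 + q4*ω^4. Requiring Q*f - P = O(ω^8) with deg P <= 3 kills the coefficients of ω^4..ω^7 in Q*f:
  ω^4: a_4 + q1*a_3 + q2*a_2 + q3*a_1 + q4*a_0 = 0, i.e. -81/4 + (-9)*q1 + (-9/2)*q2 + (-3)*q3 + (5/18)*q4 = 0.
  ω^5: a_5 + q1*a_4 + q2*a_3 + q3*a_2 + q4*a_1 = 0, i.e. -243/5 + (-81/4)*q1 + (-9)*q2 + (-9/2)*q3 + (-3)*q4 = 0.
  ω^6: a_6 + q1*a_5 + q2*a_4 + q3*a_3 + q4*a_2 = 0, i.e. -243/2 + (-243/5)*q1 + (-81/4)*q2 + (-9)*q3 + (-9/2)*q4 = 0.
  ω^7: a_7 + q1*a_6 + q2*a_5 + q3*a_4 + q4*a_3 = 0, i.e. -2187/7 + (-243/2)*q1 + (-243/5)*q2 + (-81/4)*q3 + (-9)*q4 = 0.
Solving this linear system: q1 = -2502/497, q2 = 513/71, q3 = -1242/497, q4 = -729/4970.
The numerator is Q*f truncated at degree 3: P0 = a_0 = 5/18; P1 = a_1 + q1*a_0 = -2186/497; P2 = a_2 + q1*a_1 + q2*a_0 = 6267/497; P3 = a_3 + q1*a_2 + q2*a_1 + q3*a_0 = -4332/497.

The Pade approximant has numerator coefficients [5/18, -2186/497, 6267/497, -4332/497]; denominator coefficients [1, -2502/497, 513/71, -1242/497, -729/4970].


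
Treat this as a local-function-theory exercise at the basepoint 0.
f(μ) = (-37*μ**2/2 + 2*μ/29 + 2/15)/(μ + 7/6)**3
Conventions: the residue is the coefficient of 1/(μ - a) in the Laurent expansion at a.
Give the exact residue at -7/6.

At the order-3 pole -7/6 set g(μ) = (μ - (-7/6))^3*f(μ) = -37*μ**2/2 + 2*μ/29 + 2/15.
Order-3 pole: residue = g''(a)/2; g''(-7/6) = -37, so the residue is -37/2.

The residue is -37/2.


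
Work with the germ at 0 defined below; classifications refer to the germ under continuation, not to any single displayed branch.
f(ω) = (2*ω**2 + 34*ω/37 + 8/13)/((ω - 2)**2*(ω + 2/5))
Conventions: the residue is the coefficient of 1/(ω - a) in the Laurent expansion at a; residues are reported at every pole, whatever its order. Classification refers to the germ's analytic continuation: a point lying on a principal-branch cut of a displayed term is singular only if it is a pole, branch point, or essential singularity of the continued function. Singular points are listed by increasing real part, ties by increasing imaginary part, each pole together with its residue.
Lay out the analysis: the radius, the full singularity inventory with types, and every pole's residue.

Denominator factor (ω - 2)^2: pole of order 2 at 2, modulus 2.
Denominator factor (ω + 2/5): pole of order 1 at -2/5, modulus 2/5.
The radius of convergence is the smallest modulus among the singular points: 2/5.
At the order-1 pole -2/5 set g(ω) = (ω - (-2/5))*f(ω) = (2*ω**2 + 34*ω/37 + 8/13)/(ω - 2)**2.
Simple pole: residue = g(a) at a = -2/5, which is 569/5772.
At the order-2 pole 2 set g(ω) = (ω - (2))^2*f(ω) = (2*ω**2 + 34*ω/37 + 8/13)/(ω + 2/5).
Order-2 pole: residue = g'(a); g'(2) = 10975/5772, so the residue is 10975/5772.
List the singular points by increasing real part (a conjugate pair: the negative imaginary part first).

Radius of convergence at 0: 2/5.
At -2/5: a pole of order 1; residue 569/5772.
At 2: a pole of order 2; residue 10975/5772.


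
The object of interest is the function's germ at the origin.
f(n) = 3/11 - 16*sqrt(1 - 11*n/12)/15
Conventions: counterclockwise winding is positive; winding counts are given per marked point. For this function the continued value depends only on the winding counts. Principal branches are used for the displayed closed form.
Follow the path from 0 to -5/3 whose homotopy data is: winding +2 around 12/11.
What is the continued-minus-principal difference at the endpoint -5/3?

The rational part is single-valued and drops out of the difference; each branch term changes only by its own monodromy.
(-16/15)*sqrt(1 - n/(12/11)): winding +2 is even, the square root returns to the same sheet, contribution 0.
Summing the contributions at n = -5/3 gives 0.

Continued minus principal equals 0.


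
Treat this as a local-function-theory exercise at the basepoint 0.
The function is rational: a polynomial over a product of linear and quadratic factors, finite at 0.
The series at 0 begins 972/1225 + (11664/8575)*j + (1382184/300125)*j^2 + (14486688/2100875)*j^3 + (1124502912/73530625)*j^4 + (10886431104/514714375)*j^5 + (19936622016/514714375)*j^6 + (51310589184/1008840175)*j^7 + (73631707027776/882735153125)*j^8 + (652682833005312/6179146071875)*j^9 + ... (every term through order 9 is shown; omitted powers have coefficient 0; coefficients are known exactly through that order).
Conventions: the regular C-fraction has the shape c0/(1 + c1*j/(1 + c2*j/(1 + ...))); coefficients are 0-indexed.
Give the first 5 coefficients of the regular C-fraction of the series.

The regular C-fraction coefficients are [972/1225, -12/7, -117/70, 3481/910, -61796/45253].

Taylor coefficients (read off): a_0 = 972/1225, a_1 = 11664/8575, a_2 = 1382184/300125, a_3 = 14486688/2100875, a_4 = 1124502912/73530625.
c0 = a_0 = 972/1225. Peel one level at a time: if S = 1 + c*j/S' with S'(0) = 1, then c is the j-coefficient of S and S' = c*j/(S - 1).
S_1 = c0/f = 1 + (-12/7)*j + (-702/245)*j^2 + ...; c1 = -12/7.
S_2 = c1*j/(S_1 - 1) = 1 + (-117/70)*j + (31329/4900)*j^2 + ...; c2 = -117/70.
S_3 = c2*j/(S_2 - 1) = 1 + (3481/910)*j + (4414/845)*j^2 + ...; c3 = 3481/910.
S_4 = c3*j/(S_3 - 1) = 1 + (-61796/45253)*j + ...; c4 = -61796/45253.


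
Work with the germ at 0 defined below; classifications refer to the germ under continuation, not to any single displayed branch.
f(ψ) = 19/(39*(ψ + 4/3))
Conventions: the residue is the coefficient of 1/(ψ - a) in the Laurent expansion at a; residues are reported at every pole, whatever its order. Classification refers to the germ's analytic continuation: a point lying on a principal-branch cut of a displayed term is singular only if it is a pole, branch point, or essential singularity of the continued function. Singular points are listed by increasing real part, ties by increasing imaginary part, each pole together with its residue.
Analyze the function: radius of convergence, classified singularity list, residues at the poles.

Denominator factor (ψ + 4/3): pole of order 1 at -4/3, modulus 4/3.
The radius of convergence is the smallest modulus among the singular points: 4/3.
At the order-1 pole -4/3 set g(ψ) = (ψ - (-4/3))*f(ψ) = 19/39.
Simple pole: residue = g(a) at a = -4/3, which is 19/39.

Radius of convergence at 0: 4/3.
At -4/3: a pole of order 1; residue 19/39.


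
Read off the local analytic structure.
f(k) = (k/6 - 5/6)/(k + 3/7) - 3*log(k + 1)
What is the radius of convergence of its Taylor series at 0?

The radius of convergence is 3/7.

Denominator factor (k + 3/7): pole of order 1 at -3/7, modulus 3/7.
Branch term (-3)*log(1 - k/(-1)): its argument vanishes at k = -1, a logarithmic branch point, modulus 1.
The radius of convergence is the smallest modulus among the singular points: 3/7.


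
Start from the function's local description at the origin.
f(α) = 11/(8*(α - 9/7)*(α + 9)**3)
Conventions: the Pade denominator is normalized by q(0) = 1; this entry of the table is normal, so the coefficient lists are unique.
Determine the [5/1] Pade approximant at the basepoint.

The Pade approximant has numerator coefficients [-77/52488, 92939/189901584, -23177/213639282, 156079/7691014152, -74459/23073042456, 86009/138438254736]; denominator coefficients [1, -2815/3618].

Taylor coefficients needed (expand at 0): a_0 = -77/52488, a_1 = -77/118098, a_2 = -1309/2125764, a_3 = -1463/3188646, a_4 = -13783/38263752, a_5 = -36113/129140163, a_6 = -1517285/6973568802.
Write the denominator as Q(α) = 1 + q1*α. Requiring Q*f - P = O(α^7) with deg P <= 5 kills the coefficients of α^6..α^6 in Q*f:
  α^6: a_6 + q1*a_5 = 0, i.e. -1517285/6973568802 + (-36113/129140163)*q1 = 0.
Solving this linear system: q1 = -2815/3618.
The numerator is Q*f truncated at degree 5: P0 = a_0 = -77/52488; P1 = a_1 + q1*a_0 = 92939/189901584; P2 = a_2 + q1*a_1 = -23177/213639282; P3 = a_3 + q1*a_2 = 156079/7691014152; P4 = a_4 + q1*a_3 = -74459/23073042456; P5 = a_5 + q1*a_4 = 86009/138438254736.


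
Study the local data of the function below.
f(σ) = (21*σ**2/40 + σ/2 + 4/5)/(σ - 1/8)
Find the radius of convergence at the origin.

Denominator factor (σ - 1/8): pole of order 1 at 1/8, modulus 1/8.
The radius of convergence is the smallest modulus among the singular points: 1/8.

The radius of convergence is 1/8.


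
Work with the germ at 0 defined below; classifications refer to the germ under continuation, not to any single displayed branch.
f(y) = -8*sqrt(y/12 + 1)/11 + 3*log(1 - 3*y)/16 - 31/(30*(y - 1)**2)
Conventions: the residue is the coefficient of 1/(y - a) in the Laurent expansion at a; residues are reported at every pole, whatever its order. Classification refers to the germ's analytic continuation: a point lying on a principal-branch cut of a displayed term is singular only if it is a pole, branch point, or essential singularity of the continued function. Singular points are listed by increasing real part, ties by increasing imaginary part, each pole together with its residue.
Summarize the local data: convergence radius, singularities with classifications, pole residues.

Denominator factor (y - 1)^2: pole of order 2 at 1, modulus 1.
Branch term (3/16)*log(1 - y/(1/3)): its argument vanishes at y = 1/3, a logarithmic branch point, modulus 1/3.
Branch term (-8/11)*sqrt(1 - y/(-12)): its argument vanishes at y = -12, a square-root branch point, modulus 12.
The radius of convergence is the smallest modulus among the singular points: 1/3.
The branch terms are analytic at 1 and contribute nothing to the residue; only the rational part matters.
At the order-2 pole 1 set g(y) = (y - (1))^2*(rational part) = -31/30.
Order-2 pole: residue = g'(a); g'(1) = 0, so the residue is 0.
List the singular points by increasing real part (a conjugate pair: the negative imaginary part first).

Radius of convergence at 0: 1/3.
At -12: an algebraic (square-root) branch point.
At 1/3: a logarithmic branch point.
At 1: a pole of order 2; residue 0.


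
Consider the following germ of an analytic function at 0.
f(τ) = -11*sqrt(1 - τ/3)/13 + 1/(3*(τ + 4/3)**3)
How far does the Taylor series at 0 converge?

The radius of convergence is 4/3.

Denominator factor (τ + 4/3)^3: pole of order 3 at -4/3, modulus 4/3.
Branch term (-11/13)*sqrt(1 - τ/(3)): its argument vanishes at τ = 3, a square-root branch point, modulus 3.
The radius of convergence is the smallest modulus among the singular points: 4/3.


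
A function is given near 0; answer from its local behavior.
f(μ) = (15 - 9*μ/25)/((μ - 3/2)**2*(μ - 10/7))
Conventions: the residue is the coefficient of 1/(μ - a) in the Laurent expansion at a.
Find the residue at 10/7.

The residue is 14196/5.

At the order-1 pole 10/7 set g(μ) = (μ - (10/7))*f(μ) = (15 - 9*μ/25)/(μ - 3/2)**2.
Simple pole: residue = g(a) at a = 10/7, which is 14196/5.


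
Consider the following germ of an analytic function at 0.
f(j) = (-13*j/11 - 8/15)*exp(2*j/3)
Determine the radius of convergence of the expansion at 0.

The factor exp(2*j/3) is entire and contributes no finite singular point.
The polynomial part has no poles.
No finite singular points: the Taylor series at 0 converges everywhere.

The radius of convergence is infinite.


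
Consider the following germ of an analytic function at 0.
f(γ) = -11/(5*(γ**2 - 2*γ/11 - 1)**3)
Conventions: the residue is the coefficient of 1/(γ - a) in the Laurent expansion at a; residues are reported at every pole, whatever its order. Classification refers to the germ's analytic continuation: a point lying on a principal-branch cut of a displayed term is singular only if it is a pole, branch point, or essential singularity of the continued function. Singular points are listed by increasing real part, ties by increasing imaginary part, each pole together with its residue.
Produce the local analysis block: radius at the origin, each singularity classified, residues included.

Denominator factor (γ**2 - 2*γ/11 - 1)^3: discriminant 488/121, real irrational roots 1/11 + (1/11)*sqrt(122) and 1/11 - (1/11)*sqrt(122); poles of order 3, moduli 1/11 + (1/11)*sqrt(122) and -1/11 + (1/11)*sqrt(122).
The radius of convergence is the smallest modulus among the singular points: -1/11 + (1/11)*sqrt(122).
The factor γ**2 - 2*γ/11 - 1 splits as (γ - a)(γ - a') with a = 1/11 - (1/11)*sqrt(122), a' = 1/11 + (1/11)*sqrt(122). At the order-3 pole a set g(γ) = (γ - a)^3*f(γ) = [-11/5] / (γ - a')^3.
Order-3 pole: residue = g''(a)/2; g''(1/11 - (1/11)*sqrt(122)) = (5314683/72633920)*sqrt(122), so the residue is (5314683/145267840)*sqrt(122).
The factor γ**2 - 2*γ/11 - 1 splits as (γ - a)(γ - a') with a = 1/11 + (1/11)*sqrt(122), a' = 1/11 - (1/11)*sqrt(122). At the order-3 pole a set g(γ) = (γ - a)^3*f(γ) = [-11/5] / (γ - a')^3.
Order-3 pole: residue = g''(a)/2; g''(1/11 + (1/11)*sqrt(122)) = -(5314683/72633920)*sqrt(122), so the residue is -(5314683/145267840)*sqrt(122).
List the singular points by increasing real part (a conjugate pair: the negative imaginary part first).

Radius of convergence at 0: -1/11 + (1/11)*sqrt(122).
At 1/11 - (1/11)*sqrt(122): a pole of order 3; residue (5314683/145267840)*sqrt(122).
At 1/11 + (1/11)*sqrt(122): a pole of order 3; residue -(5314683/145267840)*sqrt(122).


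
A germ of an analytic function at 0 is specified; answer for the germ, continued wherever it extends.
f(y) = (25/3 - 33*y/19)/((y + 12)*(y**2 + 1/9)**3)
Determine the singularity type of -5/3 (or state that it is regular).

The point is a regular point.

Denominator factors: y**2 + 1/9 = 26/9 at y = -5/3; y + 12 = 31/3 at y = -5/3 — none vanishes.
So the germ continues analytically to -5/3.


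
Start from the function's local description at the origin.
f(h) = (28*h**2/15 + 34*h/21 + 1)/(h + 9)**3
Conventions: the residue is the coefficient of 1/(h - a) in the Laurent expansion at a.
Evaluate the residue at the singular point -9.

The residue is 28/15.

At the order-3 pole -9 set g(h) = (h - (-9))^3*f(h) = 28*h**2/15 + 34*h/21 + 1.
Order-3 pole: residue = g''(a)/2; g''(-9) = 56/15, so the residue is 28/15.


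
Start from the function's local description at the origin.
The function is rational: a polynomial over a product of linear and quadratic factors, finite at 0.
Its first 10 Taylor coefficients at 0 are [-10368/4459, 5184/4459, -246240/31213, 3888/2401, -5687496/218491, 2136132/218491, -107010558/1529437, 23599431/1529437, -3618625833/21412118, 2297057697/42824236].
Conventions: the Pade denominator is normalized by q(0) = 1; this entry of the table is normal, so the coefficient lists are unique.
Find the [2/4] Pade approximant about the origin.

Taylor coefficients needed (read off): a_0 = -10368/4459, a_1 = 5184/4459, a_2 = -246240/31213, a_3 = 3888/2401, a_4 = -5687496/218491, a_5 = 2136132/218491, a_6 = -107010558/1529437.
Write the denominator as Q(ψ) = 1 + q1*ψ + q2*ψ^2 + q3*ψ^3 + q4*ψ^4. Requiring Q*f - P = O(ψ^7) with deg P <= 2 kills the coefficients of ψ^3..ψ^6 in Q*f:
  ψ^3: a_3 + q1*a_2 + q2*a_1 + q3*a_0 = 0, i.e. 3888/2401 + (-246240/31213)*q1 + (5184/4459)*q2 + (-10368/4459)*q3 = 0.
  ψ^4: a_4 + q1*a_3 + q2*a_2 + q3*a_1 + q4*a_0 = 0, i.e. -5687496/218491 + (3888/2401)*q1 + (-246240/31213)*q2 + (5184/4459)*q3 + (-10368/4459)*q4 = 0.
  ψ^5: a_5 + q1*a_4 + q2*a_3 + q3*a_2 + q4*a_1 = 0, i.e. 2136132/218491 + (-5687496/218491)*q1 + (3888/2401)*q2 + (-246240/31213)*q3 + (5184/4459)*q4 = 0.
  ψ^6: a_6 + q1*a_5 + q2*a_4 + q3*a_3 + q4*a_2 = 0, i.e. -107010558/1529437 + (2136132/218491)*q1 + (-5687496/218491)*q2 + (3888/2401)*q3 + (-246240/31213)*q4 = 0.
Solving this linear system: q1 = -71/50, q2 = -226/175, q3 = 852/175, q4 = -6576/1225.
The numerator is Q*f truncated at degree 2: P0 = a_0 = -10368/4459; P1 = a_1 + q1*a_0 = 497664/111475; P2 = a_2 + q1*a_1 + q2*a_0 = -5101056/780325.

The Pade approximant has numerator coefficients [-10368/4459, 497664/111475, -5101056/780325]; denominator coefficients [1, -71/50, -226/175, 852/175, -6576/1225].


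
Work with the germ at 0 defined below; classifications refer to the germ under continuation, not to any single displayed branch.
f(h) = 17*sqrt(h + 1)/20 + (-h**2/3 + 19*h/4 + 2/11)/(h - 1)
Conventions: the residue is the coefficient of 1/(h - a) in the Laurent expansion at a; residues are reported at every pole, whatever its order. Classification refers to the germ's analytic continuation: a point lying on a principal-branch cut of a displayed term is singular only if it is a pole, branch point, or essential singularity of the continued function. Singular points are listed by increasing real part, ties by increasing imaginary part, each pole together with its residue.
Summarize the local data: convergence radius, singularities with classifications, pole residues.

Denominator factor (h - 1): pole of order 1 at 1, modulus 1.
Branch term (17/20)*sqrt(1 - h/(-1)): its argument vanishes at h = -1, a square-root branch point, modulus 1.
The radius of convergence is the smallest modulus among the singular points: 1.
The branch term is analytic at 1 and contributes nothing to the residue; only the rational part matters.
At the order-1 pole 1 set g(h) = (h - (1))*(rational part) = -h**2/3 + 19*h/4 + 2/11.
Simple pole: residue = g(a) at a = 1, which is 607/132.
List the singular points by increasing real part (a conjugate pair: the negative imaginary part first).

Radius of convergence at 0: 1.
At -1: an algebraic (square-root) branch point.
At 1: a pole of order 1; residue 607/132.


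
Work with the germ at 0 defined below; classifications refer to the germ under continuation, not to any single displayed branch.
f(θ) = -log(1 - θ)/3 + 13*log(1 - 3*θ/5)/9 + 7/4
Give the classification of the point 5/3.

The term (13/9)*log(1 - θ/(5/3)) has argument 1 - 5/3/(5/3) = 0 at 5/3: a logarithmic (infinitely-sheeted) branch point; the remaining terms are analytic or single-valued there.

The point is a logarithmic branch point.


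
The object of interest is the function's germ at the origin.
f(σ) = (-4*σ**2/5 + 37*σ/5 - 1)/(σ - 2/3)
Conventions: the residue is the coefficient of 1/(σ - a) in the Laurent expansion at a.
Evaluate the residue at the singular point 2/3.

The residue is 161/45.

At the order-1 pole 2/3 set g(σ) = (σ - (2/3))*f(σ) = -4*σ**2/5 + 37*σ/5 - 1.
Simple pole: residue = g(a) at a = 2/3, which is 161/45.


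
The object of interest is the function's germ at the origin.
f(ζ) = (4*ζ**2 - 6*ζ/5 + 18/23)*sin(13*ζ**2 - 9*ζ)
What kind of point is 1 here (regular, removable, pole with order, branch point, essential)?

There is no denominator, hence no pole anywhere.
The factor sin(13*ζ**2 - 9*ζ) is entire.
So the germ continues analytically to 1.

The point is a regular point.


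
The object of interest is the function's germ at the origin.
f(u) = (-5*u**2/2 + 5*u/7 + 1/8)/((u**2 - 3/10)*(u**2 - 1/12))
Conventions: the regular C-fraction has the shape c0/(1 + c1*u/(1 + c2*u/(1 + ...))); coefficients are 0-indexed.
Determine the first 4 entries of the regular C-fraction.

Taylor coefficients (expand at 0): a_0 = 5, a_1 = 200/7, a_2 = -70/3, a_3 = 9200/21.
c0 = a_0 = 5. Peel one level at a time: if S = 1 + c*u/S' with S'(0) = 1, then c is the u-coefficient of S and S' = c*u/(S - 1).
S_1 = c0/f = 1 + (-40/7)*u + (5486/147)*u^2 + ...; c1 = -40/7.
S_2 = c1*u/(S_1 - 1) = 1 + (2743/420)*u + (-52799/3600)*u^2 + ...; c2 = 2743/420.
S_3 = c2*u/(S_2 - 1) = 1 + (369593/164580)*u + ...; c3 = 369593/164580.

The regular C-fraction coefficients are [5, -40/7, 2743/420, 369593/164580].


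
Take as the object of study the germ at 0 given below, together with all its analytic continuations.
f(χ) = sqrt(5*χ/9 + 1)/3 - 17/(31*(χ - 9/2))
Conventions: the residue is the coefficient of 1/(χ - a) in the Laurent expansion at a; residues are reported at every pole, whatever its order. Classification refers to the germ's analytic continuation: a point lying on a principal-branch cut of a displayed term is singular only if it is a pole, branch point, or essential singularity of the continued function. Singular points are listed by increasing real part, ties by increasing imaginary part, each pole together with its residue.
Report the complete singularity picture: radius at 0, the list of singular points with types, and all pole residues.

Denominator factor (χ - 9/2): pole of order 1 at 9/2, modulus 9/2.
Branch term (1/3)*sqrt(1 - χ/(-9/5)): its argument vanishes at χ = -9/5, a square-root branch point, modulus 9/5.
The radius of convergence is the smallest modulus among the singular points: 9/5.
The branch term is analytic at 9/2 and contributes nothing to the residue; only the rational part matters.
At the order-1 pole 9/2 set g(χ) = (χ - (9/2))*(rational part) = -17/31.
Simple pole: residue = g(a) at a = 9/2, which is -17/31.
List the singular points by increasing real part (a conjugate pair: the negative imaginary part first).

Radius of convergence at 0: 9/5.
At -9/5: an algebraic (square-root) branch point.
At 9/2: a pole of order 1; residue -17/31.


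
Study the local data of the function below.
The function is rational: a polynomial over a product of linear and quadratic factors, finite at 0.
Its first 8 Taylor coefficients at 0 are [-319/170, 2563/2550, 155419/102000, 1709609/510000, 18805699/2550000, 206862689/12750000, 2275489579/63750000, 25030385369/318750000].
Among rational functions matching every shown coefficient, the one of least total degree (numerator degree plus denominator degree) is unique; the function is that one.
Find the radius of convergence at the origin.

No rational of total degree below 3 reproduces all 8 coefficients; solving the [2/1] Pade equations on them gives f(w) = (5*w**2/16 - 7*w/3 + 29/34)/(w - 5/11), whose expansion matches every shown term.
Denominator factor (w - 5/11): pole of order 1 at 5/11, modulus 5/11.
The radius of convergence is the smallest modulus among the singular points: 5/11.

The radius of convergence is 5/11.


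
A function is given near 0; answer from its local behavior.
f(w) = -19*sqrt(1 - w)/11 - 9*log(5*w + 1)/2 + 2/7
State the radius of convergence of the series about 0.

The radius of convergence is 1/5.

Branch term (-19/11)*sqrt(1 - w/(1)): its argument vanishes at w = 1, a square-root branch point, modulus 1.
Branch term (-9/2)*log(1 - w/(-1/5)): its argument vanishes at w = -1/5, a logarithmic branch point, modulus 1/5.
The radius of convergence is the smallest modulus among the singular points: 1/5.


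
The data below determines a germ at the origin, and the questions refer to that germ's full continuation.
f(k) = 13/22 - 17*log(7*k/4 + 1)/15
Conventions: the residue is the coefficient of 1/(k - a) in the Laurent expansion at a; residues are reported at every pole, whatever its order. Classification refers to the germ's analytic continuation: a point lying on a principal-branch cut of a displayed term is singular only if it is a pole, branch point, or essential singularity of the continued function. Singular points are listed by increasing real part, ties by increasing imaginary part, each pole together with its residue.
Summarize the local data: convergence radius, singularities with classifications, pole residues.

Branch term (-17/15)*log(1 - k/(-4/7)): its argument vanishes at k = -4/7, a logarithmic branch point, modulus 4/7.
The radius of convergence is the smallest modulus among the singular points: 4/7.

Radius of convergence at 0: 4/7.
At -4/7: a logarithmic branch point.


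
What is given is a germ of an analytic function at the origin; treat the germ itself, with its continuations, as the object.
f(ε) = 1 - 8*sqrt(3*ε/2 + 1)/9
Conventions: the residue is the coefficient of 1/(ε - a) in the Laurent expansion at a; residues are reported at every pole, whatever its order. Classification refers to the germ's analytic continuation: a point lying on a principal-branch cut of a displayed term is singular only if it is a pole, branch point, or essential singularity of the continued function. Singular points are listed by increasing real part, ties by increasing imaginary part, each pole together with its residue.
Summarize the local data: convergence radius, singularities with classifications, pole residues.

Branch term (-8/9)*sqrt(1 - ε/(-2/3)): its argument vanishes at ε = -2/3, a square-root branch point, modulus 2/3.
The radius of convergence is the smallest modulus among the singular points: 2/3.

Radius of convergence at 0: 2/3.
At -2/3: an algebraic (square-root) branch point.


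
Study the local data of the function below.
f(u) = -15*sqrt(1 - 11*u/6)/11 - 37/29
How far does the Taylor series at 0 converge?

Branch term (-15/11)*sqrt(1 - u/(6/11)): its argument vanishes at u = 6/11, a square-root branch point, modulus 6/11.
The radius of convergence is the smallest modulus among the singular points: 6/11.

The radius of convergence is 6/11.


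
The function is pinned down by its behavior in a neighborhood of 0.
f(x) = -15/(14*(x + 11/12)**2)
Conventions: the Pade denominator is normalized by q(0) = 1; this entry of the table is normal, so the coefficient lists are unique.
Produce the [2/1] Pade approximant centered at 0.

The Pade approximant has numerator coefficients [-1080/847, 8640/9317, -51840/102487]; denominator coefficients [1, 16/11].

Taylor coefficients needed (expand at 0): a_0 = -1080/847, a_1 = 25920/9317, a_2 = -466560/102487, a_3 = 7464960/1127357.
Write the denominator as Q(x) = 1 + q1*x. Requiring Q*f - P = O(x^4) with deg P <= 2 kills the coefficients of x^3..x^3 in Q*f:
  x^3: a_3 + q1*a_2 = 0, i.e. 7464960/1127357 + (-466560/102487)*q1 = 0.
Solving this linear system: q1 = 16/11.
The numerator is Q*f truncated at degree 2: P0 = a_0 = -1080/847; P1 = a_1 + q1*a_0 = 8640/9317; P2 = a_2 + q1*a_1 = -51840/102487.


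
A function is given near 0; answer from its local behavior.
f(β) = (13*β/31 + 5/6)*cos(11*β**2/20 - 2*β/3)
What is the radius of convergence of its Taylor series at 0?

The radius of convergence is infinite.

The factor cos(11*β**2/20 - 2*β/3) is entire and contributes no finite singular point.
The polynomial part has no poles.
No finite singular points: the Taylor series at 0 converges everywhere.


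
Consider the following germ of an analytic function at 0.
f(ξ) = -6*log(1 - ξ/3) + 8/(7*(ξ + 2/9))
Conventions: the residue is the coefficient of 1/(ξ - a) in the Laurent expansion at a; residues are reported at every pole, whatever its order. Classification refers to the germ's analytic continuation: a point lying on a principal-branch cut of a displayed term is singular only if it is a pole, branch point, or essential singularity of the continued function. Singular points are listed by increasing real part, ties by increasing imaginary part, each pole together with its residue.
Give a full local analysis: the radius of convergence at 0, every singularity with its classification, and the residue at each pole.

Denominator factor (ξ + 2/9): pole of order 1 at -2/9, modulus 2/9.
Branch term (-6)*log(1 - ξ/(3)): its argument vanishes at ξ = 3, a logarithmic branch point, modulus 3.
The radius of convergence is the smallest modulus among the singular points: 2/9.
The branch term is analytic at -2/9 and contributes nothing to the residue; only the rational part matters.
At the order-1 pole -2/9 set g(ξ) = (ξ - (-2/9))*(rational part) = 8/7.
Simple pole: residue = g(a) at a = -2/9, which is 8/7.
List the singular points by increasing real part (a conjugate pair: the negative imaginary part first).

Radius of convergence at 0: 2/9.
At -2/9: a pole of order 1; residue 8/7.
At 3: a logarithmic branch point.


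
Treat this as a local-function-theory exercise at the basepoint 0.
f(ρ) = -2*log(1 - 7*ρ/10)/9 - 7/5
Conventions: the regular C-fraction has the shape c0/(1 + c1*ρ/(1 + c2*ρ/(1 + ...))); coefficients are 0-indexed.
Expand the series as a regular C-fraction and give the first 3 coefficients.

Taylor coefficients (expand at 0): a_0 = -7/5, a_1 = 7/45, a_2 = 49/900.
c0 = a_0 = -7/5. Peel one level at a time: if S = 1 + c*ρ/S' with S'(0) = 1, then c is the ρ-coefficient of S and S' = c*ρ/(S - 1).
S_1 = c0/f = 1 + (1/9)*ρ + (83/1620)*ρ^2 + ...; c1 = 1/9.
S_2 = c1*ρ/(S_1 - 1) = 1 + (-83/180)*ρ + ...; c2 = -83/180.

The regular C-fraction coefficients are [-7/5, 1/9, -83/180].
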